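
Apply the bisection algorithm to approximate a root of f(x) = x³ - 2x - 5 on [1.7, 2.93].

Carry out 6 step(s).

f(x) = x³ - 2x - 5
Initial interval: [1.7, 2.93]

Iteration 1:
  c_1 = (1.700000 + 2.930000)/2 = 2.315000
  f(c_1) = f(2.315000) = 2.776606
  f(a) × f(c) < 0, new interval: [1.700000, 2.315000]
Iteration 2:
  c_2 = (1.700000 + 2.315000)/2 = 2.007500
  f(c_2) = f(2.007500) = -0.924662
  f(a) × f(c) ≥ 0, new interval: [2.007500, 2.315000]
Iteration 3:
  c_3 = (2.007500 + 2.315000)/2 = 2.161250
  f(c_3) = f(2.161250) = 0.772702
  f(a) × f(c) < 0, new interval: [2.007500, 2.161250]
Iteration 4:
  c_4 = (2.007500 + 2.161250)/2 = 2.084375
  f(c_4) = f(2.084375) = -0.112934
  f(a) × f(c) ≥ 0, new interval: [2.084375, 2.161250]
Iteration 5:
  c_5 = (2.084375 + 2.161250)/2 = 2.122812
  f(c_5) = f(2.122812) = 0.320475
  f(a) × f(c) < 0, new interval: [2.084375, 2.122812]
Iteration 6:
  c_6 = (2.084375 + 2.122812)/2 = 2.103594
  f(c_6) = f(2.103594) = 0.101439
  f(a) × f(c) < 0, new interval: [2.084375, 2.103594]

After 6 iteration(s), the approximation is c_6 = 2.103594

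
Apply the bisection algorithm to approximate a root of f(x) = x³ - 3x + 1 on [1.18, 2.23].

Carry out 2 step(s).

f(x) = x³ - 3x + 1
Initial interval: [1.18, 2.23]

Iteration 1:
  c_1 = (1.180000 + 2.230000)/2 = 1.705000
  f(c_1) = f(1.705000) = 0.841478
  f(a) × f(c) < 0, new interval: [1.180000, 1.705000]
Iteration 2:
  c_2 = (1.180000 + 1.705000)/2 = 1.442500
  f(c_2) = f(1.442500) = -0.325937
  f(a) × f(c) ≥ 0, new interval: [1.442500, 1.705000]

After 2 iteration(s), the approximation is c_2 = 1.442500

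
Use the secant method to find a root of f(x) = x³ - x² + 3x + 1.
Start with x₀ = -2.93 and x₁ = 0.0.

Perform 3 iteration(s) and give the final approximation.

f(x) = x³ - x² + 3x + 1
x₀ = -2.93, x₁ = 0.0

Secant formula: x_{n+1} = x_n - f(x_n)(x_n - x_{n-1})/(f(x_n) - f(x_{n-1}))

Iteration 1:
  f(-2.930000) = -41.528657
  f(0.000000) = 1.000000
  x_2 = 0.000000 - 1.000000×(0.000000 - (-2.930000))/(1.000000 - (-41.528657))
       = -0.068895
Iteration 2:
  f(0.000000) = 1.000000
  f(-0.068895) = 0.788242
  x_3 = -0.068895 - 0.788242×(-0.068895 - 0.000000)/(0.788242 - 1.000000)
       = -0.325347
Iteration 3:
  f(-0.068895) = 0.788242
  f(-0.325347) = -0.116330
  x_4 = -0.325347 - (-0.116330)×(-0.325347 - (-0.068895))/(-0.116330 - 0.788242)
       = -0.292367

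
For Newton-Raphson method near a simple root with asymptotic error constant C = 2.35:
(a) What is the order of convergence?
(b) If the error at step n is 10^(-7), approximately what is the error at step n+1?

(a) Newton-Raphson has quadratic (order 2) convergence near simple roots.
    This means |e_{n+1}| ≈ C|e_n|².

(b) With |e_n| = 10^(-7) and C = 2.35:
    |e_{n+1}| ≈ 2.35 × (10^(-7))² = 2.35 × 10^(-14)

(a) 2 (quadratic); (b) |e_{n+1}| ≈ 2.350e-14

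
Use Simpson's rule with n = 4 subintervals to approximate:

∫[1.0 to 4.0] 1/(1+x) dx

f(x) = 1/(1+x)
a = 1.0, b = 4.0, n = 4
h = (b - a)/n = 0.750000

Simpson's rule: (h/3)[f(x₀) + 4f(x₁) + 2f(x₂) + ... + f(xₙ)]

x_0 = 1.0000, f(x_0) = 0.500000, coefficient = 1
x_1 = 1.7500, f(x_1) = 0.363636, coefficient = 4
x_2 = 2.5000, f(x_2) = 0.285714, coefficient = 2
x_3 = 3.2500, f(x_3) = 0.235294, coefficient = 4
x_4 = 4.0000, f(x_4) = 0.200000, coefficient = 1

I ≈ (0.750000/3) × 3.667150 = 0.916788
Exact value: 0.916291
Error: 0.000497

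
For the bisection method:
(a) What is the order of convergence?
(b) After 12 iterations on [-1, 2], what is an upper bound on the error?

(a) Bisection has linear (order 1) convergence; the error is halved each step.

(b) Error bound = (b-a)/2^n = (2 - (-1))/2^{12}
    = 3/2^{12}

(a) 1 (linear); (b) error ≤ 7.32e-04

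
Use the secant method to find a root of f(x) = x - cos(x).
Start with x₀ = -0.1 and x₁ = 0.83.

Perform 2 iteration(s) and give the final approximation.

f(x) = x - cos(x)
x₀ = -0.1, x₁ = 0.83

Secant formula: x_{n+1} = x_n - f(x_n)(x_n - x_{n-1})/(f(x_n) - f(x_{n-1}))

Iteration 1:
  f(-0.100000) = -1.095004
  f(0.830000) = 0.155124
  x_2 = 0.830000 - 0.155124×(0.830000 - (-0.100000))/(0.155124 - (-1.095004))
       = 0.714599
Iteration 2:
  f(0.830000) = 0.155124
  f(0.714599) = -0.040756
  x_3 = 0.714599 - (-0.040756)×(0.714599 - 0.830000)/(-0.040756 - 0.155124)
       = 0.738611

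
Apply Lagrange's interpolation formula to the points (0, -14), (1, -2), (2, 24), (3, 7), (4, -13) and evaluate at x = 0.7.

Lagrange interpolation formula:
P(x) = Σ yᵢ × Lᵢ(x)
where Lᵢ(x) = Π_{j≠i} (x - xⱼ)/(xᵢ - xⱼ)

L_0(0.7) = (0.7 - 1)/(0 - 1) × (0.7 - 2)/(0 - 2) × (0.7 - 3)/(0 - 3) × (0.7 - 4)/(0 - 4) = 0.123338
L_1(0.7) = (0.7 - 0)/(1 - 0) × (0.7 - 2)/(1 - 2) × (0.7 - 3)/(1 - 3) × (0.7 - 4)/(1 - 4) = 1.151150
L_2(0.7) = (0.7 - 0)/(2 - 0) × (0.7 - 1)/(2 - 1) × (0.7 - 3)/(2 - 3) × (0.7 - 4)/(2 - 4) = -0.398475
L_3(0.7) = (0.7 - 0)/(3 - 0) × (0.7 - 1)/(3 - 1) × (0.7 - 2)/(3 - 2) × (0.7 - 4)/(3 - 4) = 0.150150
L_4(0.7) = (0.7 - 0)/(4 - 0) × (0.7 - 1)/(4 - 1) × (0.7 - 2)/(4 - 2) × (0.7 - 3)/(4 - 3) = -0.026163

P(0.7) = (-14)×L_0(0.7) + (-2)×L_1(0.7) + 24×L_2(0.7) + 7×L_3(0.7) + (-13)×L_4(0.7)
P(0.7) = -12.201262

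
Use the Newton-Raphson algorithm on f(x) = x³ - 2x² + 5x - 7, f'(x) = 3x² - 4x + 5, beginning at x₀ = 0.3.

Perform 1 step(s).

f(x) = x³ - 2x² + 5x - 7
f'(x) = 3x² - 4x + 5
x₀ = 0.3

Newton-Raphson formula: x_{n+1} = x_n - f(x_n)/f'(x_n)

Iteration 1:
  f(0.300000) = -5.653000
  f'(0.300000) = 4.070000
  x_1 = 0.300000 - (-5.653000)/4.070000 = 1.688943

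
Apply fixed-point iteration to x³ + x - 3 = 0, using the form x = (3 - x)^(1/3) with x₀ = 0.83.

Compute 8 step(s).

Equation: x³ + x - 3 = 0
Fixed-point form: x = (3 - x)^(1/3)
x₀ = 0.83

x_1 = g(0.830000) = 1.294653
x_2 = g(1.294653) = 1.194733
x_3 = g(1.194733) = 1.217626
x_4 = g(1.217626) = 1.212457
x_5 = g(1.212457) = 1.213628
x_6 = g(1.213628) = 1.213363
x_7 = g(1.213363) = 1.213423
x_8 = g(1.213423) = 1.213409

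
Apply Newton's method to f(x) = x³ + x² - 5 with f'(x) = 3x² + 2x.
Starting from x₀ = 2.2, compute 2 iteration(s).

f(x) = x³ + x² - 5
f'(x) = 3x² + 2x
x₀ = 2.2

Newton-Raphson formula: x_{n+1} = x_n - f(x_n)/f'(x_n)

Iteration 1:
  f(2.200000) = 10.488000
  f'(2.200000) = 18.920000
  x_1 = 2.200000 - 10.488000/18.920000 = 1.645666
Iteration 2:
  f(1.645666) = 2.165036
  f'(1.645666) = 11.415981
  x_2 = 1.645666 - 2.165036/11.415981 = 1.456016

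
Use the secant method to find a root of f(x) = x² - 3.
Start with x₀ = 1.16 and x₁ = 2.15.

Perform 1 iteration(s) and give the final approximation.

f(x) = x² - 3
x₀ = 1.16, x₁ = 2.15

Secant formula: x_{n+1} = x_n - f(x_n)(x_n - x_{n-1})/(f(x_n) - f(x_{n-1}))

Iteration 1:
  f(1.160000) = -1.654400
  f(2.150000) = 1.622500
  x_2 = 2.150000 - 1.622500×(2.150000 - 1.160000)/(1.622500 - (-1.654400))
       = 1.659819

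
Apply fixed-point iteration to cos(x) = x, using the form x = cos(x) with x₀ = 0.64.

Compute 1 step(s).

Equation: cos(x) = x
Fixed-point form: x = cos(x)
x₀ = 0.64

x_1 = g(0.640000) = 0.802096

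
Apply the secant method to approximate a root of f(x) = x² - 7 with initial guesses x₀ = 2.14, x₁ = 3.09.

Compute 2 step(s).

f(x) = x² - 7
x₀ = 2.14, x₁ = 3.09

Secant formula: x_{n+1} = x_n - f(x_n)(x_n - x_{n-1})/(f(x_n) - f(x_{n-1}))

Iteration 1:
  f(2.140000) = -2.420400
  f(3.090000) = 2.548100
  x_2 = 3.090000 - 2.548100×(3.090000 - 2.140000)/(2.548100 - (-2.420400))
       = 2.602792
Iteration 2:
  f(3.090000) = 2.548100
  f(2.602792) = -0.225476
  x_3 = 2.602792 - (-0.225476)×(2.602792 - 3.090000)/(-0.225476 - 2.548100)
       = 2.642399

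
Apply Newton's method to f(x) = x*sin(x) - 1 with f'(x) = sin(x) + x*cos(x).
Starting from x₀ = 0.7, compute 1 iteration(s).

f(x) = x*sin(x) - 1
f'(x) = sin(x) + x*cos(x)
x₀ = 0.7

Newton-Raphson formula: x_{n+1} = x_n - f(x_n)/f'(x_n)

Iteration 1:
  f(0.700000) = -0.549048
  f'(0.700000) = 1.179607
  x_1 = 0.700000 - (-0.549048)/1.179607 = 1.165450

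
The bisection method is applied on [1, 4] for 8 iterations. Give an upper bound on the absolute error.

Bisection error bound: |error| ≤ (b-a)/2^n
|error| ≤ (4 - 1)/2^8 = 3/2^8
|error| ≤ 0.0117187500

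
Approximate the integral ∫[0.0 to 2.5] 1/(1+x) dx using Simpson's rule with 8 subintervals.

f(x) = 1/(1+x)
a = 0.0, b = 2.5, n = 8
h = (b - a)/n = 0.312500

Simpson's rule: (h/3)[f(x₀) + 4f(x₁) + 2f(x₂) + ... + f(xₙ)]

x_0 = 0.0000, f(x_0) = 1.000000, coefficient = 1
x_1 = 0.3125, f(x_1) = 0.761905, coefficient = 4
x_2 = 0.6250, f(x_2) = 0.615385, coefficient = 2
x_3 = 0.9375, f(x_3) = 0.516129, coefficient = 4
x_4 = 1.2500, f(x_4) = 0.444444, coefficient = 2
x_5 = 1.5625, f(x_5) = 0.390244, coefficient = 4
x_6 = 1.8750, f(x_6) = 0.347826, coefficient = 2
x_7 = 2.1875, f(x_7) = 0.313725, coefficient = 4
x_8 = 2.5000, f(x_8) = 0.285714, coefficient = 1

I ≈ (0.312500/3) × 12.029037 = 1.253025
Exact value: 1.252763
Error: 0.000262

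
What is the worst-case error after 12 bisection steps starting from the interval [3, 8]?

Bisection error bound: |error| ≤ (b-a)/2^n
|error| ≤ (8 - 3)/2^12 = 5/2^12
|error| ≤ 0.0012207031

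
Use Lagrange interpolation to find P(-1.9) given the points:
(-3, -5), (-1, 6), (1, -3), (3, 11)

Lagrange interpolation formula:
P(x) = Σ yᵢ × Lᵢ(x)
where Lᵢ(x) = Π_{j≠i} (x - xⱼ)/(xᵢ - xⱼ)

L_0(-1.9) = (-1.9 - (-1))/(-3 - (-1)) × (-1.9 - 1)/(-3 - 1) × (-1.9 - 3)/(-3 - 3) = 0.266437
L_1(-1.9) = (-1.9 - (-3))/(-1 - (-3)) × (-1.9 - 1)/(-1 - 1) × (-1.9 - 3)/(-1 - 3) = 0.976938
L_2(-1.9) = (-1.9 - (-3))/(1 - (-3)) × (-1.9 - (-1))/(1 - (-1)) × (-1.9 - 3)/(1 - 3) = -0.303187
L_3(-1.9) = (-1.9 - (-3))/(3 - (-3)) × (-1.9 - (-1))/(3 - (-1)) × (-1.9 - 1)/(3 - 1) = 0.059812

P(-1.9) = (-5)×L_0(-1.9) + 6×L_1(-1.9) + (-3)×L_2(-1.9) + 11×L_3(-1.9)
P(-1.9) = 6.096938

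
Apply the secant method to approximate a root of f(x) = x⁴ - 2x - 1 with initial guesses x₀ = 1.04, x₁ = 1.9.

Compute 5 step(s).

f(x) = x⁴ - 2x - 1
x₀ = 1.04, x₁ = 1.9

Secant formula: x_{n+1} = x_n - f(x_n)(x_n - x_{n-1})/(f(x_n) - f(x_{n-1}))

Iteration 1:
  f(1.040000) = -1.910141
  f(1.900000) = 8.232100
  x_2 = 1.900000 - 8.232100×(1.900000 - 1.040000)/(8.232100 - (-1.910141))
       = 1.201968
Iteration 2:
  f(1.900000) = 8.232100
  f(1.201968) = -1.316698
  x_3 = 1.201968 - (-1.316698)×(1.201968 - 1.900000)/(-1.316698 - 8.232100)
       = 1.298221
Iteration 3:
  f(1.201968) = -1.316698
  f(1.298221) = -0.755944
  x_4 = 1.298221 - (-0.755944)×(1.298221 - 1.201968)/(-0.755944 - (-1.316698))
       = 1.427978
Iteration 4:
  f(1.298221) = -0.755944
  f(1.427978) = 0.302056
  x_5 = 1.427978 - 0.302056×(1.427978 - 1.298221)/(0.302056 - (-0.755944))
       = 1.390932
Iteration 5:
  f(1.427978) = 0.302056
  f(1.390932) = -0.038827
  x_6 = 1.390932 - (-0.038827)×(1.390932 - 1.427978)/(-0.038827 - 0.302056)
       = 1.395152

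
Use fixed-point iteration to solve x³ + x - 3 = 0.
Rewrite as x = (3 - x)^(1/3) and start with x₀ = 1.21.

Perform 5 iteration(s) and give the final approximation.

Equation: x³ + x - 3 = 0
Fixed-point form: x = (3 - x)^(1/3)
x₀ = 1.21

x_1 = g(1.210000) = 1.214184
x_2 = g(1.214184) = 1.213237
x_3 = g(1.213237) = 1.213451
x_4 = g(1.213451) = 1.213403
x_5 = g(1.213403) = 1.213414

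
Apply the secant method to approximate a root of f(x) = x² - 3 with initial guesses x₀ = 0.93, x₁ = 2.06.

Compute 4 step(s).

f(x) = x² - 3
x₀ = 0.93, x₁ = 2.06

Secant formula: x_{n+1} = x_n - f(x_n)(x_n - x_{n-1})/(f(x_n) - f(x_{n-1}))

Iteration 1:
  f(0.930000) = -2.135100
  f(2.060000) = 1.243600
  x_2 = 2.060000 - 1.243600×(2.060000 - 0.930000)/(1.243600 - (-2.135100))
       = 1.644080
Iteration 2:
  f(2.060000) = 1.243600
  f(1.644080) = -0.297000
  x_3 = 1.644080 - (-0.297000)×(1.644080 - 2.060000)/(-0.297000 - 1.243600)
       = 1.724262
Iteration 3:
  f(1.644080) = -0.297000
  f(1.724262) = -0.026920
  x_4 = 1.724262 - (-0.026920)×(1.724262 - 1.644080)/(-0.026920 - (-0.297000))
       = 1.732254
Iteration 4:
  f(1.724262) = -0.026920
  f(1.732254) = 0.000705
  x_5 = 1.732254 - 0.000705×(1.732254 - 1.724262)/(0.000705 - (-0.026920))
       = 1.732050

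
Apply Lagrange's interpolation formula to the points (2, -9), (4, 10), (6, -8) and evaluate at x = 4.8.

Lagrange interpolation formula:
P(x) = Σ yᵢ × Lᵢ(x)
where Lᵢ(x) = Π_{j≠i} (x - xⱼ)/(xᵢ - xⱼ)

L_0(4.8) = (4.8 - 4)/(2 - 4) × (4.8 - 6)/(2 - 6) = -0.120000
L_1(4.8) = (4.8 - 2)/(4 - 2) × (4.8 - 6)/(4 - 6) = 0.840000
L_2(4.8) = (4.8 - 2)/(6 - 2) × (4.8 - 4)/(6 - 4) = 0.280000

P(4.8) = (-9)×L_0(4.8) + 10×L_1(4.8) + (-8)×L_2(4.8)
P(4.8) = 7.240000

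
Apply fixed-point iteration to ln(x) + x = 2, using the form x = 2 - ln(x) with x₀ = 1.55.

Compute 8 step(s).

Equation: ln(x) + x = 2
Fixed-point form: x = 2 - ln(x)
x₀ = 1.55

x_1 = g(1.550000) = 1.561745
x_2 = g(1.561745) = 1.554196
x_3 = g(1.554196) = 1.559042
x_4 = g(1.559042) = 1.555929
x_5 = g(1.555929) = 1.557927
x_6 = g(1.557927) = 1.556644
x_7 = g(1.556644) = 1.557468
x_8 = g(1.557468) = 1.556939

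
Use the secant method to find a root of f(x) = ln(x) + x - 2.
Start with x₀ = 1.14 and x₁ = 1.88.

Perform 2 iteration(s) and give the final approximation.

f(x) = ln(x) + x - 2
x₀ = 1.14, x₁ = 1.88

Secant formula: x_{n+1} = x_n - f(x_n)(x_n - x_{n-1})/(f(x_n) - f(x_{n-1}))

Iteration 1:
  f(1.140000) = -0.728972
  f(1.880000) = 0.511272
  x_2 = 1.880000 - 0.511272×(1.880000 - 1.140000)/(0.511272 - (-0.728972))
       = 1.574946
Iteration 2:
  f(1.880000) = 0.511272
  f(1.574946) = 0.029167
  x_3 = 1.574946 - 0.029167×(1.574946 - 1.880000)/(0.029167 - 0.511272)
       = 1.556490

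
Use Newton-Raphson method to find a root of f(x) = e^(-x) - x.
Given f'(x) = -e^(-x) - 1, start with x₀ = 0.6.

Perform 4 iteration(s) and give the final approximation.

f(x) = e^(-x) - x
f'(x) = -e^(-x) - 1
x₀ = 0.6

Newton-Raphson formula: x_{n+1} = x_n - f(x_n)/f'(x_n)

Iteration 1:
  f(0.600000) = -0.051188
  f'(0.600000) = -1.548812
  x_1 = 0.600000 - (-0.051188)/(-1.548812) = 0.566950
Iteration 2:
  f(0.566950) = 0.000303
  f'(0.566950) = -1.567253
  x_2 = 0.566950 - 0.000303/(-1.567253) = 0.567143
Iteration 3:
  f(0.567143) = 0.000000
  f'(0.567143) = -1.567143
  x_3 = 0.567143 - 0.000000/(-1.567143) = 0.567143
Iteration 4:
  f(0.567143) = 0.000000
  f'(0.567143) = -1.567143
  x_4 = 0.567143 - 0.000000/(-1.567143) = 0.567143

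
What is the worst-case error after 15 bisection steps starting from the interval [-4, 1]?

Bisection error bound: |error| ≤ (b-a)/2^n
|error| ≤ (1 - (-4))/2^15 = 5/2^15
|error| ≤ 0.0001525879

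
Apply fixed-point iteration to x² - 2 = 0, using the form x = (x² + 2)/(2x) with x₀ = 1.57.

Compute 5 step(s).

Equation: x² - 2 = 0
Fixed-point form: x = (x² + 2)/(2x)
x₀ = 1.57

x_1 = g(1.570000) = 1.421943
x_2 = g(1.421943) = 1.414235
x_3 = g(1.414235) = 1.414214
x_4 = g(1.414214) = 1.414214
x_5 = g(1.414214) = 1.414214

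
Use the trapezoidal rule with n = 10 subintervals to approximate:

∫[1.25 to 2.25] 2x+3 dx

f(x) = 2x+3
a = 1.25, b = 2.25, n = 10
h = (b - a)/n = 0.100000

Trapezoidal rule: (h/2)[f(x₀) + 2f(x₁) + 2f(x₂) + ... + f(xₙ)]

x_0 = 1.2500, f(x_0) = 5.500000, coefficient = 1
x_1 = 1.3500, f(x_1) = 5.700000, coefficient = 2
x_2 = 1.4500, f(x_2) = 5.900000, coefficient = 2
x_3 = 1.5500, f(x_3) = 6.100000, coefficient = 2
x_4 = 1.6500, f(x_4) = 6.300000, coefficient = 2
x_5 = 1.7500, f(x_5) = 6.500000, coefficient = 2
x_6 = 1.8500, f(x_6) = 6.700000, coefficient = 2
x_7 = 1.9500, f(x_7) = 6.900000, coefficient = 2
x_8 = 2.0500, f(x_8) = 7.100000, coefficient = 2
x_9 = 2.1500, f(x_9) = 7.300000, coefficient = 2
x_10 = 2.2500, f(x_10) = 7.500000, coefficient = 1

I ≈ (0.100000/2) × 130.000000 = 6.500000
Exact value: 6.500000
Error: 0.000000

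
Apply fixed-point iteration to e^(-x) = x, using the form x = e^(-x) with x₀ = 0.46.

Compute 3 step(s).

Equation: e^(-x) = x
Fixed-point form: x = e^(-x)
x₀ = 0.46

x_1 = g(0.460000) = 0.631284
x_2 = g(0.631284) = 0.531909
x_3 = g(0.531909) = 0.587483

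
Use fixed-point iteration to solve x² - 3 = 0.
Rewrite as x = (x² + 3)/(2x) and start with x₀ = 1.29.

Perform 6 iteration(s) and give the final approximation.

Equation: x² - 3 = 0
Fixed-point form: x = (x² + 3)/(2x)
x₀ = 1.29

x_1 = g(1.290000) = 1.807791
x_2 = g(1.807791) = 1.733637
x_3 = g(1.733637) = 1.732052
x_4 = g(1.732052) = 1.732051
x_5 = g(1.732051) = 1.732051
x_6 = g(1.732051) = 1.732051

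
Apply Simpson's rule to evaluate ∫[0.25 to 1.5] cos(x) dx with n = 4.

f(x) = cos(x)
a = 0.25, b = 1.5, n = 4
h = (b - a)/n = 0.312500

Simpson's rule: (h/3)[f(x₀) + 4f(x₁) + 2f(x₂) + ... + f(xₙ)]

x_0 = 0.2500, f(x_0) = 0.968912, coefficient = 1
x_1 = 0.5625, f(x_1) = 0.845924, coefficient = 4
x_2 = 0.8750, f(x_2) = 0.640997, coefficient = 2
x_3 = 1.1875, f(x_3) = 0.373980, coefficient = 4
x_4 = 1.5000, f(x_4) = 0.070737, coefficient = 1

I ≈ (0.312500/3) × 7.201260 = 0.750131
Exact value: 0.750091
Error: 0.000040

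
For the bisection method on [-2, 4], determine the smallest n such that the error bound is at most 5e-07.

We need (b-a)/2^n ≤ 5e-07
(4 - (-2))/2^n ≤ 5e-07
6/2^n ≤ 5e-07
2^n ≥ 12000000
n ≥ log₂(12000000) = 23.52
n ≥ 24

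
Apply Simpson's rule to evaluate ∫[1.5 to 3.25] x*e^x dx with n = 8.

f(x) = x*e^x
a = 1.5, b = 3.25, n = 8
h = (b - a)/n = 0.218750

Simpson's rule: (h/3)[f(x₀) + 4f(x₁) + 2f(x₂) + ... + f(xₙ)]

x_0 = 1.5000, f(x_0) = 6.722534, coefficient = 1
x_1 = 1.7188, f(x_1) = 9.586418, coefficient = 4
x_2 = 1.9375, f(x_2) = 13.448916, coefficient = 2
x_3 = 2.1562, f(x_3) = 18.627158, coefficient = 4
x_4 = 2.3750, f(x_4) = 25.533656, coefficient = 2
x_5 = 2.5938, f(x_5) = 34.703991, coefficient = 4
x_6 = 2.8125, f(x_6) = 46.832330, coefficient = 2
x_7 = 3.0312, f(x_7) = 62.816958, coefficient = 4
x_8 = 3.2500, f(x_8) = 83.818605, coefficient = 1

I ≈ (0.218750/3) × 765.109042 = 55.789201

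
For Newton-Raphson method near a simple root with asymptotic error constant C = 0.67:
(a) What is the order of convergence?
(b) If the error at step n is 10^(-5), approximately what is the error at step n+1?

(a) Newton-Raphson has quadratic (order 2) convergence near simple roots.
    This means |e_{n+1}| ≈ C|e_n|².

(b) With |e_n| = 10^(-5) and C = 0.67:
    |e_{n+1}| ≈ 0.67 × (10^(-5))² = 0.67 × 10^(-10)

(a) 2 (quadratic); (b) |e_{n+1}| ≈ 6.700e-11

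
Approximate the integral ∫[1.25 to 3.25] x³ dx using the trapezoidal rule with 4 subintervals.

f(x) = x³
a = 1.25, b = 3.25, n = 4
h = (b - a)/n = 0.500000

Trapezoidal rule: (h/2)[f(x₀) + 2f(x₁) + 2f(x₂) + ... + f(xₙ)]

x_0 = 1.2500, f(x_0) = 1.953125, coefficient = 1
x_1 = 1.7500, f(x_1) = 5.359375, coefficient = 2
x_2 = 2.2500, f(x_2) = 11.390625, coefficient = 2
x_3 = 2.7500, f(x_3) = 20.796875, coefficient = 2
x_4 = 3.2500, f(x_4) = 34.328125, coefficient = 1

I ≈ (0.500000/2) × 111.375000 = 27.843750
Exact value: 27.281250
Error: 0.562500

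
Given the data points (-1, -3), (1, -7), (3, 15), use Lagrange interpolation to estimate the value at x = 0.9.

Lagrange interpolation formula:
P(x) = Σ yᵢ × Lᵢ(x)
where Lᵢ(x) = Π_{j≠i} (x - xⱼ)/(xᵢ - xⱼ)

L_0(0.9) = (0.9 - 1)/(-1 - 1) × (0.9 - 3)/(-1 - 3) = 0.026250
L_1(0.9) = (0.9 - (-1))/(1 - (-1)) × (0.9 - 3)/(1 - 3) = 0.997500
L_2(0.9) = (0.9 - (-1))/(3 - (-1)) × (0.9 - 1)/(3 - 1) = -0.023750

P(0.9) = (-3)×L_0(0.9) + (-7)×L_1(0.9) + 15×L_2(0.9)
P(0.9) = -7.417500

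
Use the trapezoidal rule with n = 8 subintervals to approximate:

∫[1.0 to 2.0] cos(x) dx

f(x) = cos(x)
a = 1.0, b = 2.0, n = 8
h = (b - a)/n = 0.125000

Trapezoidal rule: (h/2)[f(x₀) + 2f(x₁) + 2f(x₂) + ... + f(xₙ)]

x_0 = 1.0000, f(x_0) = 0.540302, coefficient = 1
x_1 = 1.1250, f(x_1) = 0.431177, coefficient = 2
x_2 = 1.2500, f(x_2) = 0.315322, coefficient = 2
x_3 = 1.3750, f(x_3) = 0.194548, coefficient = 2
x_4 = 1.5000, f(x_4) = 0.070737, coefficient = 2
x_5 = 1.6250, f(x_5) = -0.054177, coefficient = 2
x_6 = 1.7500, f(x_6) = -0.178246, coefficient = 2
x_7 = 1.8750, f(x_7) = -0.299534, coefficient = 2
x_8 = 2.0000, f(x_8) = -0.416147, coefficient = 1

I ≈ (0.125000/2) × 1.083810 = 0.067738
Exact value: 0.067826
Error: 0.000088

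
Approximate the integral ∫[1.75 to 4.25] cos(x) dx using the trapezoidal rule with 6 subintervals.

f(x) = cos(x)
a = 1.75, b = 4.25, n = 6
h = (b - a)/n = 0.416667

Trapezoidal rule: (h/2)[f(x₀) + 2f(x₁) + 2f(x₂) + ... + f(xₙ)]

x_0 = 1.7500, f(x_0) = -0.178246, coefficient = 1
x_1 = 2.1667, f(x_1) = -0.561229, coefficient = 2
x_2 = 2.5833, f(x_2) = -0.848178, coefficient = 2
x_3 = 3.0000, f(x_3) = -0.989992, coefficient = 2
x_4 = 3.4167, f(x_4) = -0.962405, coefficient = 2
x_5 = 3.8333, f(x_5) = -0.770137, coefficient = 2
x_6 = 4.2500, f(x_6) = -0.446087, coefficient = 1

I ≈ (0.416667/2) × -8.888218 = -1.851712
Exact value: -1.878975
Error: 0.027263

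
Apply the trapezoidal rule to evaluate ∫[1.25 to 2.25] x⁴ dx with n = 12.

f(x) = x⁴
a = 1.25, b = 2.25, n = 12
h = (b - a)/n = 0.083333

Trapezoidal rule: (h/2)[f(x₀) + 2f(x₁) + 2f(x₂) + ... + f(xₙ)]

x_0 = 1.2500, f(x_0) = 2.441406, coefficient = 1
x_1 = 1.3333, f(x_1) = 3.160494, coefficient = 2
x_2 = 1.4167, f(x_2) = 4.027826, coefficient = 2
x_3 = 1.5000, f(x_3) = 5.062500, coefficient = 2
x_4 = 1.5833, f(x_4) = 6.284770, coefficient = 2
x_5 = 1.6667, f(x_5) = 7.716049, coefficient = 2
x_6 = 1.7500, f(x_6) = 9.378906, coefficient = 2
x_7 = 1.8333, f(x_7) = 11.297068, coefficient = 2
x_8 = 1.9167, f(x_8) = 13.495419, coefficient = 2
x_9 = 2.0000, f(x_9) = 16.000000, coefficient = 2
x_10 = 2.0833, f(x_10) = 18.838011, coefficient = 2
x_11 = 2.1667, f(x_11) = 22.037809, coefficient = 2
x_12 = 2.2500, f(x_12) = 25.628906, coefficient = 1

I ≈ (0.083333/2) × 262.668017 = 10.944501
Exact value: 10.922656
Error: 0.021844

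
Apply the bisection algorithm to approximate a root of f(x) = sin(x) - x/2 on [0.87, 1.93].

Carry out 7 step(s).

f(x) = sin(x) - x/2
Initial interval: [0.87, 1.93]

Iteration 1:
  c_1 = (0.870000 + 1.930000)/2 = 1.400000
  f(c_1) = f(1.400000) = 0.285450
  f(a) × f(c) ≥ 0, new interval: [1.400000, 1.930000]
Iteration 2:
  c_2 = (1.400000 + 1.930000)/2 = 1.665000
  f(c_2) = f(1.665000) = 0.163066
  f(a) × f(c) ≥ 0, new interval: [1.665000, 1.930000]
Iteration 3:
  c_3 = (1.665000 + 1.930000)/2 = 1.797500
  f(c_3) = f(1.797500) = 0.075663
  f(a) × f(c) ≥ 0, new interval: [1.797500, 1.930000]
Iteration 4:
  c_4 = (1.797500 + 1.930000)/2 = 1.863750
  f(c_4) = f(1.863750) = 0.025520
  f(a) × f(c) ≥ 0, new interval: [1.863750, 1.930000]
Iteration 5:
  c_5 = (1.863750 + 1.930000)/2 = 1.896875
  f(c_5) = f(1.896875) = -0.001132
  f(a) × f(c) < 0, new interval: [1.863750, 1.896875]
Iteration 6:
  c_6 = (1.863750 + 1.896875)/2 = 1.880313
  f(c_6) = f(1.880313) = 0.012325
  f(a) × f(c) ≥ 0, new interval: [1.880313, 1.896875]
Iteration 7:
  c_7 = (1.880313 + 1.896875)/2 = 1.888594
  f(c_7) = f(1.888594) = 0.005629
  f(a) × f(c) ≥ 0, new interval: [1.888594, 1.896875]

After 7 iteration(s), the approximation is c_7 = 1.888594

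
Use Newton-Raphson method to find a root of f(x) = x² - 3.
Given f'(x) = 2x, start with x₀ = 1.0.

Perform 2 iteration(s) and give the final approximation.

f(x) = x² - 3
f'(x) = 2x
x₀ = 1.0

Newton-Raphson formula: x_{n+1} = x_n - f(x_n)/f'(x_n)

Iteration 1:
  f(1.000000) = -2.000000
  f'(1.000000) = 2.000000
  x_1 = 1.000000 - (-2.000000)/2.000000 = 2.000000
Iteration 2:
  f(2.000000) = 1.000000
  f'(2.000000) = 4.000000
  x_2 = 2.000000 - 1.000000/4.000000 = 1.750000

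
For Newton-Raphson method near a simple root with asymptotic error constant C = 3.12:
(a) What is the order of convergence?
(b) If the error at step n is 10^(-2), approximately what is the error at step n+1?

(a) Newton-Raphson has quadratic (order 2) convergence near simple roots.
    This means |e_{n+1}| ≈ C|e_n|².

(b) With |e_n| = 10^(-2) and C = 3.12:
    |e_{n+1}| ≈ 3.12 × (10^(-2))² = 3.12 × 10^(-4)

(a) 2 (quadratic); (b) |e_{n+1}| ≈ 3.120e-04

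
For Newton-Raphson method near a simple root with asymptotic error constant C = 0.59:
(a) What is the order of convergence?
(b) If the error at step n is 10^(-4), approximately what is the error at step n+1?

(a) Newton-Raphson has quadratic (order 2) convergence near simple roots.
    This means |e_{n+1}| ≈ C|e_n|².

(b) With |e_n| = 10^(-4) and C = 0.59:
    |e_{n+1}| ≈ 0.59 × (10^(-4))² = 0.59 × 10^(-8)

(a) 2 (quadratic); (b) |e_{n+1}| ≈ 5.900e-09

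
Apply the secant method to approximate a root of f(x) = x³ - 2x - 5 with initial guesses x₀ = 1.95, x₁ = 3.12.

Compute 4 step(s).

f(x) = x³ - 2x - 5
x₀ = 1.95, x₁ = 3.12

Secant formula: x_{n+1} = x_n - f(x_n)(x_n - x_{n-1})/(f(x_n) - f(x_{n-1}))

Iteration 1:
  f(1.950000) = -1.485125
  f(3.120000) = 19.131328
  x_2 = 3.120000 - 19.131328×(3.120000 - 1.950000)/(19.131328 - (-1.485125))
       = 2.034282
Iteration 2:
  f(3.120000) = 19.131328
  f(2.034282) = -0.650088
  x_3 = 2.034282 - (-0.650088)×(2.034282 - 3.120000)/(-0.650088 - 19.131328)
       = 2.069963
Iteration 3:
  f(2.034282) = -0.650088
  f(2.069963) = -0.270663
  x_4 = 2.069963 - (-0.270663)×(2.069963 - 2.034282)/(-0.270663 - (-0.650088))
       = 2.095415
Iteration 4:
  f(2.069963) = -0.270663
  f(2.095415) = 0.009647
  x_5 = 2.095415 - 0.009647×(2.095415 - 2.069963)/(0.009647 - (-0.270663))
       = 2.094539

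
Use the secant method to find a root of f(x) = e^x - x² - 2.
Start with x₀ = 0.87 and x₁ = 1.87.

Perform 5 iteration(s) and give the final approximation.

f(x) = e^x - x² - 2
x₀ = 0.87, x₁ = 1.87

Secant formula: x_{n+1} = x_n - f(x_n)(x_n - x_{n-1})/(f(x_n) - f(x_{n-1}))

Iteration 1:
  f(0.870000) = -0.369989
  f(1.870000) = 0.991396
  x_2 = 1.870000 - 0.991396×(1.870000 - 0.870000)/(0.991396 - (-0.369989))
       = 1.141774
Iteration 2:
  f(1.870000) = 0.991396
  f(1.141774) = -0.171328
  x_3 = 1.141774 - (-0.171328)×(1.141774 - 1.870000)/(-0.171328 - 0.991396)
       = 1.249078
Iteration 3:
  f(1.141774) = -0.171328
  f(1.249078) = -0.073069
  x_4 = 1.249078 - (-0.073069)×(1.249078 - 1.141774)/(-0.073069 - (-0.171328))
       = 1.328874
Iteration 4:
  f(1.249078) = -0.073069
  f(1.328874) = 0.010883
  x_5 = 1.328874 - 0.010883×(1.328874 - 1.249078)/(0.010883 - (-0.073069))
       = 1.318530
Iteration 5:
  f(1.328874) = 0.010883
  f(1.318530) = -0.000598
  x_6 = 1.318530 - (-0.000598)×(1.318530 - 1.328874)/(-0.000598 - 0.010883)
       = 1.319069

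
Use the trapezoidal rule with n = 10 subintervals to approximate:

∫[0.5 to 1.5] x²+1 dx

f(x) = x²+1
a = 0.5, b = 1.5, n = 10
h = (b - a)/n = 0.100000

Trapezoidal rule: (h/2)[f(x₀) + 2f(x₁) + 2f(x₂) + ... + f(xₙ)]

x_0 = 0.5000, f(x_0) = 1.250000, coefficient = 1
x_1 = 0.6000, f(x_1) = 1.360000, coefficient = 2
x_2 = 0.7000, f(x_2) = 1.490000, coefficient = 2
x_3 = 0.8000, f(x_3) = 1.640000, coefficient = 2
x_4 = 0.9000, f(x_4) = 1.810000, coefficient = 2
x_5 = 1.0000, f(x_5) = 2.000000, coefficient = 2
x_6 = 1.1000, f(x_6) = 2.210000, coefficient = 2
x_7 = 1.2000, f(x_7) = 2.440000, coefficient = 2
x_8 = 1.3000, f(x_8) = 2.690000, coefficient = 2
x_9 = 1.4000, f(x_9) = 2.960000, coefficient = 2
x_10 = 1.5000, f(x_10) = 3.250000, coefficient = 1

I ≈ (0.100000/2) × 41.700000 = 2.085000
Exact value: 2.083333
Error: 0.001667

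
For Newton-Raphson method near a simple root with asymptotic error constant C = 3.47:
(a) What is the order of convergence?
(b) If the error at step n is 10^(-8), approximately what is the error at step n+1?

(a) Newton-Raphson has quadratic (order 2) convergence near simple roots.
    This means |e_{n+1}| ≈ C|e_n|².

(b) With |e_n| = 10^(-8) and C = 3.47:
    |e_{n+1}| ≈ 3.47 × (10^(-8))² = 3.47 × 10^(-16)

(a) 2 (quadratic); (b) |e_{n+1}| ≈ 3.470e-16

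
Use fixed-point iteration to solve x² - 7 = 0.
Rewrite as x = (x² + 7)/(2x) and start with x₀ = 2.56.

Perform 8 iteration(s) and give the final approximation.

Equation: x² - 7 = 0
Fixed-point form: x = (x² + 7)/(2x)
x₀ = 2.56

x_1 = g(2.560000) = 2.647187
x_2 = g(2.647187) = 2.645752
x_3 = g(2.645752) = 2.645751
x_4 = g(2.645751) = 2.645751
x_5 = g(2.645751) = 2.645751
x_6 = g(2.645751) = 2.645751
x_7 = g(2.645751) = 2.645751
x_8 = g(2.645751) = 2.645751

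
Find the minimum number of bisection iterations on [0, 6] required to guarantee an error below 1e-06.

We need (b-a)/2^n ≤ 1e-06
(6 - 0)/2^n ≤ 1e-06
6/2^n ≤ 1e-06
2^n ≥ 6000000
n ≥ log₂(6000000) = 22.52
n ≥ 23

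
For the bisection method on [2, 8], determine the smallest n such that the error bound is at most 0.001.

We need (b-a)/2^n ≤ 0.001
(8 - 2)/2^n ≤ 0.001
6/2^n ≤ 0.001
2^n ≥ 6000
n ≥ log₂(6000) = 12.55
n ≥ 13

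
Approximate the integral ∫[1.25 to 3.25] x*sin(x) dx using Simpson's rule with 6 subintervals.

f(x) = x*sin(x)
a = 1.25, b = 3.25, n = 6
h = (b - a)/n = 0.333333

Simpson's rule: (h/3)[f(x₀) + 4f(x₁) + 2f(x₂) + ... + f(xₙ)]

x_0 = 1.2500, f(x_0) = 1.186231, coefficient = 1
x_1 = 1.5833, f(x_1) = 1.583209, coefficient = 4
x_2 = 1.9167, f(x_2) = 1.803163, coefficient = 2
x_3 = 2.2500, f(x_3) = 1.750665, coefficient = 4
x_4 = 2.5833, f(x_4) = 1.368419, coefficient = 2
x_5 = 2.9167, f(x_5) = 0.650516, coefficient = 4
x_6 = 3.2500, f(x_6) = -0.351634, coefficient = 1

I ≈ (0.333333/3) × 23.115321 = 2.568369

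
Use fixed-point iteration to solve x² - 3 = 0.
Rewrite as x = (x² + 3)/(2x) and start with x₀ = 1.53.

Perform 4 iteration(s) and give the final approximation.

Equation: x² - 3 = 0
Fixed-point form: x = (x² + 3)/(2x)
x₀ = 1.53

x_1 = g(1.530000) = 1.745392
x_2 = g(1.745392) = 1.732102
x_3 = g(1.732102) = 1.732051
x_4 = g(1.732051) = 1.732051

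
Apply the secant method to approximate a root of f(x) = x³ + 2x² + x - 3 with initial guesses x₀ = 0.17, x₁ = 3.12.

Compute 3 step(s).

f(x) = x³ + 2x² + x - 3
x₀ = 0.17, x₁ = 3.12

Secant formula: x_{n+1} = x_n - f(x_n)(x_n - x_{n-1})/(f(x_n) - f(x_{n-1}))

Iteration 1:
  f(0.170000) = -2.767287
  f(3.120000) = 49.960128
  x_2 = 3.120000 - 49.960128×(3.120000 - 0.170000)/(49.960128 - (-2.767287))
       = 0.324825
Iteration 2:
  f(3.120000) = 49.960128
  f(0.324825) = -2.429881
  x_3 = 0.324825 - (-2.429881)×(0.324825 - 3.120000)/(-2.429881 - 49.960128)
       = 0.454466
Iteration 3:
  f(0.324825) = -2.429881
  f(0.454466) = -2.038589
  x_4 = 0.454466 - (-2.038589)×(0.454466 - 0.324825)/(-2.038589 - (-2.429881))
       = 1.129886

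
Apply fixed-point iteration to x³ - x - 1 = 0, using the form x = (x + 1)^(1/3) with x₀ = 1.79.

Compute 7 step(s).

Equation: x³ - x - 1 = 0
Fixed-point form: x = (x + 1)^(1/3)
x₀ = 1.79

x_1 = g(1.790000) = 1.407780
x_2 = g(1.407780) = 1.340311
x_3 = g(1.340311) = 1.327673
x_4 = g(1.327673) = 1.325279
x_5 = g(1.325279) = 1.324825
x_6 = g(1.324825) = 1.324738
x_7 = g(1.324738) = 1.324722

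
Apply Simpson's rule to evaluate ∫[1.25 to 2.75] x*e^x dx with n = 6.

f(x) = x*e^x
a = 1.25, b = 2.75, n = 6
h = (b - a)/n = 0.250000

Simpson's rule: (h/3)[f(x₀) + 4f(x₁) + 2f(x₂) + ... + f(xₙ)]

x_0 = 1.2500, f(x_0) = 4.362929, coefficient = 1
x_1 = 1.5000, f(x_1) = 6.722534, coefficient = 4
x_2 = 1.7500, f(x_2) = 10.070555, coefficient = 2
x_3 = 2.0000, f(x_3) = 14.778112, coefficient = 4
x_4 = 2.2500, f(x_4) = 21.347406, coefficient = 2
x_5 = 2.5000, f(x_5) = 30.456235, coefficient = 4
x_6 = 2.7500, f(x_6) = 43.017238, coefficient = 1

I ≈ (0.250000/3) × 318.043610 = 26.503634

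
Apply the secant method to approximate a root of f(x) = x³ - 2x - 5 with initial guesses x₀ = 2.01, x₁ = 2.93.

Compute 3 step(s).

f(x) = x³ - 2x - 5
x₀ = 2.01, x₁ = 2.93

Secant formula: x_{n+1} = x_n - f(x_n)(x_n - x_{n-1})/(f(x_n) - f(x_{n-1}))

Iteration 1:
  f(2.010000) = -0.899399
  f(2.930000) = 14.293757
  x_2 = 2.930000 - 14.293757×(2.930000 - 2.010000)/(14.293757 - (-0.899399))
       = 2.064462
Iteration 2:
  f(2.930000) = 14.293757
  f(2.064462) = -0.330182
  x_3 = 2.064462 - (-0.330182)×(2.064462 - 2.930000)/(-0.330182 - 14.293757)
       = 2.084004
Iteration 3:
  f(2.064462) = -0.330182
  f(2.084004) = -0.117026
  x_4 = 2.084004 - (-0.117026)×(2.084004 - 2.064462)/(-0.117026 - (-0.330182))
       = 2.094733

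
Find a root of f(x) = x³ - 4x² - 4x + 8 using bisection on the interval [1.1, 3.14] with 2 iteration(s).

f(x) = x³ - 4x² - 4x + 8
Initial interval: [1.1, 3.14]

Iteration 1:
  c_1 = (1.100000 + 3.140000)/2 = 2.120000
  f(c_1) = f(2.120000) = -8.929472
  f(a) × f(c) < 0, new interval: [1.100000, 2.120000]
Iteration 2:
  c_2 = (1.100000 + 2.120000)/2 = 1.610000
  f(c_2) = f(1.610000) = -4.635119
  f(a) × f(c) < 0, new interval: [1.100000, 1.610000]

After 2 iteration(s), the approximation is c_2 = 1.610000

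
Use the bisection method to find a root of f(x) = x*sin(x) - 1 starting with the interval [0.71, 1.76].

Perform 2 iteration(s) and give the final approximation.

f(x) = x*sin(x) - 1
Initial interval: [0.71, 1.76]

Iteration 1:
  c_1 = (0.710000 + 1.760000)/2 = 1.235000
  f(c_1) = f(1.235000) = 0.166023
  f(a) × f(c) < 0, new interval: [0.710000, 1.235000]
Iteration 2:
  c_2 = (0.710000 + 1.235000)/2 = 0.972500
  f(c_2) = f(0.972500) = -0.196427
  f(a) × f(c) ≥ 0, new interval: [0.972500, 1.235000]

After 2 iteration(s), the approximation is c_2 = 0.972500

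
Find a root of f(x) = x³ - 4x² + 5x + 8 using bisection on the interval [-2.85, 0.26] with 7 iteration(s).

f(x) = x³ - 4x² + 5x + 8
Initial interval: [-2.85, 0.26]

Iteration 1:
  c_1 = (-2.850000 + 0.260000)/2 = -1.295000
  f(c_1) = f(-1.295000) = -7.354847
  f(a) × f(c) ≥ 0, new interval: [-1.295000, 0.260000]
Iteration 2:
  c_2 = (-1.295000 + 0.260000)/2 = -0.517500
  f(c_2) = f(-0.517500) = 4.202685
  f(a) × f(c) < 0, new interval: [-1.295000, -0.517500]
Iteration 3:
  c_3 = (-1.295000 + (-0.517500))/2 = -0.906250
  f(c_3) = f(-0.906250) = -0.560699
  f(a) × f(c) ≥ 0, new interval: [-0.906250, -0.517500]
Iteration 4:
  c_4 = (-0.906250 + (-0.517500))/2 = -0.711875
  f(c_4) = f(-0.711875) = 2.052807
  f(a) × f(c) < 0, new interval: [-0.906250, -0.711875]
Iteration 5:
  c_5 = (-0.906250 + (-0.711875))/2 = -0.809063
  f(c_5) = f(-0.809063) = 0.806761
  f(a) × f(c) < 0, new interval: [-0.906250, -0.809063]
Iteration 6:
  c_6 = (-0.906250 + (-0.809063))/2 = -0.857656
  f(c_6) = f(-0.857656) = 0.138552
  f(a) × f(c) < 0, new interval: [-0.906250, -0.857656]
Iteration 7:
  c_7 = (-0.906250 + (-0.857656))/2 = -0.881953
  f(c_7) = f(-0.881953) = -0.207150
  f(a) × f(c) ≥ 0, new interval: [-0.881953, -0.857656]

After 7 iteration(s), the approximation is c_7 = -0.881953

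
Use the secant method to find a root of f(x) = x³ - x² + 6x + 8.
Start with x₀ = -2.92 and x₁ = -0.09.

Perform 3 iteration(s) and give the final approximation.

f(x) = x³ - x² + 6x + 8
x₀ = -2.92, x₁ = -0.09

Secant formula: x_{n+1} = x_n - f(x_n)(x_n - x_{n-1})/(f(x_n) - f(x_{n-1}))

Iteration 1:
  f(-2.920000) = -42.943488
  f(-0.090000) = 7.451171
  x_2 = -0.090000 - 7.451171×(-0.090000 - (-2.920000))/(7.451171 - (-42.943488))
       = -0.508434
Iteration 2:
  f(-0.090000) = 7.451171
  f(-0.508434) = 4.559462
  x_3 = -0.508434 - 4.559462×(-0.508434 - (-0.090000))/(4.559462 - 7.451171)
       = -1.168193
Iteration 3:
  f(-0.508434) = 4.559462
  f(-1.168193) = -1.968033
  x_4 = -1.168193 - (-1.968033)×(-1.168193 - (-0.508434))/(-1.968033 - 4.559462)
       = -0.969276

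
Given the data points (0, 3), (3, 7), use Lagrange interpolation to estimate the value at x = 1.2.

Lagrange interpolation formula:
P(x) = Σ yᵢ × Lᵢ(x)
where Lᵢ(x) = Π_{j≠i} (x - xⱼ)/(xᵢ - xⱼ)

L_0(1.2) = (1.2 - 3)/(0 - 3) = 0.600000
L_1(1.2) = (1.2 - 0)/(3 - 0) = 0.400000

P(1.2) = 3×L_0(1.2) + 7×L_1(1.2)
P(1.2) = 4.600000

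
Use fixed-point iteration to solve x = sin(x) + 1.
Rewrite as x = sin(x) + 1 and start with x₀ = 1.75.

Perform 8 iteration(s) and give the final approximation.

Equation: x = sin(x) + 1
Fixed-point form: x = sin(x) + 1
x₀ = 1.75

x_1 = g(1.750000) = 1.983986
x_2 = g(1.983986) = 1.915845
x_3 = g(1.915845) = 1.941059
x_4 = g(1.941059) = 1.932232
x_5 = g(1.932232) = 1.935390
x_6 = g(1.935390) = 1.934269
x_7 = g(1.934269) = 1.934668
x_8 = g(1.934668) = 1.934526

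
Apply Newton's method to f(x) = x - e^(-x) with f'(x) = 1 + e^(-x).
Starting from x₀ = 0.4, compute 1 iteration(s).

f(x) = x - e^(-x)
f'(x) = 1 + e^(-x)
x₀ = 0.4

Newton-Raphson formula: x_{n+1} = x_n - f(x_n)/f'(x_n)

Iteration 1:
  f(0.400000) = -0.270320
  f'(0.400000) = 1.670320
  x_1 = 0.400000 - (-0.270320)/1.670320 = 0.561837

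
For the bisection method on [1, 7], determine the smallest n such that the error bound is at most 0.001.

We need (b-a)/2^n ≤ 0.001
(7 - 1)/2^n ≤ 0.001
6/2^n ≤ 0.001
2^n ≥ 6000
n ≥ log₂(6000) = 12.55
n ≥ 13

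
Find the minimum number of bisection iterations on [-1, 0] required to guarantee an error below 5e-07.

We need (b-a)/2^n ≤ 5e-07
(0 - (-1))/2^n ≤ 5e-07
1/2^n ≤ 5e-07
2^n ≥ 2000000
n ≥ log₂(2000000) = 20.93
n ≥ 21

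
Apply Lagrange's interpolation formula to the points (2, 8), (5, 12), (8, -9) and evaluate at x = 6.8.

Lagrange interpolation formula:
P(x) = Σ yᵢ × Lᵢ(x)
where Lᵢ(x) = Π_{j≠i} (x - xⱼ)/(xᵢ - xⱼ)

L_0(6.8) = (6.8 - 5)/(2 - 5) × (6.8 - 8)/(2 - 8) = -0.120000
L_1(6.8) = (6.8 - 2)/(5 - 2) × (6.8 - 8)/(5 - 8) = 0.640000
L_2(6.8) = (6.8 - 2)/(8 - 2) × (6.8 - 5)/(8 - 5) = 0.480000

P(6.8) = 8×L_0(6.8) + 12×L_1(6.8) + (-9)×L_2(6.8)
P(6.8) = 2.400000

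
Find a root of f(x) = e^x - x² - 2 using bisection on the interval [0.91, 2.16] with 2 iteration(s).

f(x) = e^x - x² - 2
Initial interval: [0.91, 2.16]

Iteration 1:
  c_1 = (0.910000 + 2.160000)/2 = 1.535000
  f(c_1) = f(1.535000) = 0.285101
  f(a) × f(c) < 0, new interval: [0.910000, 1.535000]
Iteration 2:
  c_2 = (0.910000 + 1.535000)/2 = 1.222500
  f(c_2) = f(1.222500) = -0.098840
  f(a) × f(c) ≥ 0, new interval: [1.222500, 1.535000]

After 2 iteration(s), the approximation is c_2 = 1.222500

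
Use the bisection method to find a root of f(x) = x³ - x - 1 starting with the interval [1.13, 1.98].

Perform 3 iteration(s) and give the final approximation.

f(x) = x³ - x - 1
Initial interval: [1.13, 1.98]

Iteration 1:
  c_1 = (1.130000 + 1.980000)/2 = 1.555000
  f(c_1) = f(1.555000) = 1.205029
  f(a) × f(c) < 0, new interval: [1.130000, 1.555000]
Iteration 2:
  c_2 = (1.130000 + 1.555000)/2 = 1.342500
  f(c_2) = f(1.342500) = 0.077096
  f(a) × f(c) < 0, new interval: [1.130000, 1.342500]
Iteration 3:
  c_3 = (1.130000 + 1.342500)/2 = 1.236250
  f(c_3) = f(1.236250) = -0.346872
  f(a) × f(c) ≥ 0, new interval: [1.236250, 1.342500]

After 3 iteration(s), the approximation is c_3 = 1.236250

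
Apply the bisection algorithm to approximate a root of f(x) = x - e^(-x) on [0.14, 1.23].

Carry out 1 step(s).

f(x) = x - e^(-x)
Initial interval: [0.14, 1.23]

Iteration 1:
  c_1 = (0.140000 + 1.230000)/2 = 0.685000
  f(c_1) = f(0.685000) = 0.180910
  f(a) × f(c) < 0, new interval: [0.140000, 0.685000]

After 1 iteration(s), the approximation is c_1 = 0.685000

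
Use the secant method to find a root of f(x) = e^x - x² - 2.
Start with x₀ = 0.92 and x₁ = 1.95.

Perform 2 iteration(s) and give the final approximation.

f(x) = e^x - x² - 2
x₀ = 0.92, x₁ = 1.95

Secant formula: x_{n+1} = x_n - f(x_n)(x_n - x_{n-1})/(f(x_n) - f(x_{n-1}))

Iteration 1:
  f(0.920000) = -0.337110
  f(1.950000) = 1.226188
  x_2 = 1.950000 - 1.226188×(1.950000 - 0.920000)/(1.226188 - (-0.337110))
       = 1.142109
Iteration 2:
  f(1.950000) = 1.226188
  f(1.142109) = -0.171043
  x_3 = 1.142109 - (-0.171043)×(1.142109 - 1.950000)/(-0.171043 - 1.226188)
       = 1.241008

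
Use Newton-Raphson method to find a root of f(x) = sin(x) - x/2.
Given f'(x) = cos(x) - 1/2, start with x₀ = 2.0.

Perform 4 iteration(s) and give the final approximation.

f(x) = sin(x) - x/2
f'(x) = cos(x) - 1/2
x₀ = 2.0

Newton-Raphson formula: x_{n+1} = x_n - f(x_n)/f'(x_n)

Iteration 1:
  f(2.000000) = -0.090703
  f'(2.000000) = -0.916147
  x_1 = 2.000000 - (-0.090703)/(-0.916147) = 1.900996
Iteration 2:
  f(1.900996) = -0.004520
  f'(1.900996) = -0.824232
  x_2 = 1.900996 - (-0.004520)/(-0.824232) = 1.895512
Iteration 3:
  f(1.895512) = -0.000014
  f'(1.895512) = -0.819039
  x_3 = 1.895512 - (-0.000014)/(-0.819039) = 1.895494
Iteration 4:
  f(1.895494) = 0.000000
  f'(1.895494) = -0.819023
  x_4 = 1.895494 - 0.000000/(-0.819023) = 1.895494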